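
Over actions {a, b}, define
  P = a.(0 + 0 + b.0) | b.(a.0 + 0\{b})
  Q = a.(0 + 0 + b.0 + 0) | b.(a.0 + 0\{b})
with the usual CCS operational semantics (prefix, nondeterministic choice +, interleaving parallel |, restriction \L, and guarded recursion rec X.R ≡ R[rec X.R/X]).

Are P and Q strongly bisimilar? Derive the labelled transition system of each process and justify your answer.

P ~ Q

Reachable graph of P (9 states):
  m0 = a.(0 + 0 + b.0) | b.(a.0 + 0\{b}) | —a→ m1, —b→ m2
  m1 = (0 + 0 + b.0) | b.(a.0 + 0\{b}) | —b→ m3, —b→ m4
  m2 = a.(0 + 0 + b.0) | (a.0 + 0\{b}) | —a→ m3, —a→ m5
  m3 = (0 + 0 + b.0) | (a.0 + 0\{b}) | —a→ m6, —b→ m7
  m4 = 0 | b.(a.0 + 0\{b}) | —b→ m7
  m5 = a.(0 + 0 + b.0) | 0 | —a→ m6
  m6 = (0 + 0 + b.0) | 0 | —b→ m8
  m7 = 0 | (a.0 + 0\{b}) | —a→ m8
  m8 = 0 | 0 | ·
Reachable graph of Q (9 states):
  n0 = a.(0 + 0 + b.0 + 0) | b.(a.0 + 0\{b}) | —a→ n1, —b→ n2
  n1 = (0 + 0 + b.0 + 0) | b.(a.0 + 0\{b}) | —b→ n3, —b→ n4
  n2 = a.(0 + 0 + b.0 + 0) | (a.0 + 0\{b}) | —a→ n3, —a→ n5
  n3 = (0 + 0 + b.0 + 0) | (a.0 + 0\{b}) | —a→ n6, —b→ n7
  n4 = 0 | b.(a.0 + 0\{b}) | —b→ n7
  n5 = a.(0 + 0 + b.0 + 0) | 0 | —a→ n6
  n6 = (0 + 0 + b.0 + 0) | 0 | —b→ n8
  n7 = 0 | (a.0 + 0\{b}) | —a→ n8
  n8 = 0 | 0 | ·
Partition-refinement fixed point:
  B0 = {m0, n0}
  B1 = {m1, n1}
  B2 = {m3, n3}
  B3 = {m6, n6}
  B4 = {m8, n8}
  B5 = {m7, n7}
  B6 = {m4, n4}
  B7 = {m2, n2}
  B8 = {m5, n5}
m0 ∈ B0, n0 ∈ B0 → same block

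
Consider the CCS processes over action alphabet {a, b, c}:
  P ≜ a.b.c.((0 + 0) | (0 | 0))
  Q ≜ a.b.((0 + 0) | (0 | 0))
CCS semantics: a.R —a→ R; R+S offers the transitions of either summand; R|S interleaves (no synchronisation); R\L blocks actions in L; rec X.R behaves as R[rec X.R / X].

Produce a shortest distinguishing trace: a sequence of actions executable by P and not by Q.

LTS(P): 4 reachable states
  u0 = a.b.c.((0 + 0) | (0 | 0)) :: ··a··> u1
  u1 = b.c.((0 + 0) | (0 | 0)) :: ··b··> u2
  u2 = c.((0 + 0) | (0 | 0)) :: ··c··> u3
  u3 = (0 + 0) | (0 | 0) :: ·
LTS(Q): 3 reachable states
  v0 = a.b.((0 + 0) | (0 | 0)) :: ··a··> v1
  v1 = b.((0 + 0) | (0 | 0)) :: ··b··> v2
  v2 = (0 + 0) | (0 | 0) :: ·
Executing abc from P (initial set {u0}):
  [1] a ⇒ {u1}
  [2] b ⇒ {u2}
  [3] c ⇒ {u3}
  — P admits the full trace.
Executing abc from Q (initial set {v0}):
  [1] a ⇒ {v1}
  [2] b ⇒ {v2}
  [3] c ⇒ ∅  — Q cannot continue

abc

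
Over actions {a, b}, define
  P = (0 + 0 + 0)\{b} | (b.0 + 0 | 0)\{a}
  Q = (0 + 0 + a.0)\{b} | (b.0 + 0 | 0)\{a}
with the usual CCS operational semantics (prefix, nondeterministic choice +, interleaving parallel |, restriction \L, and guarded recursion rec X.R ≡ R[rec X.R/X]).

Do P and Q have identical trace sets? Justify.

trace-distinct — witness ⟨a⟩

Reachable graph of P (2 states):
  s0 = (0 + 0 + 0)\{b} | (b.0 + 0 | 0)\{a} has moves =b=> s1
  s1 = (0 + 0 + 0)\{b} | 0\{a} has moves ·
Reachable graph of Q (4 states):
  t0 = (0 + 0 + a.0)\{b} | (b.0 + 0 | 0)\{a} has moves =a=> t1, =b=> t2
  t1 = 0\{b} | (b.0 + 0 | 0)\{a} has moves =b=> t3
  t2 = (0 + 0 + a.0)\{b} | 0\{a} has moves =a=> t3
  t3 = 0\{b} | 0\{a} has moves ·
Executing a from Q (initial set {t0}):
  step 1 (a): {t1}
  — Q admits the full trace.
Executing a from P (initial set {s0}):
  step 1 (a): no successor for P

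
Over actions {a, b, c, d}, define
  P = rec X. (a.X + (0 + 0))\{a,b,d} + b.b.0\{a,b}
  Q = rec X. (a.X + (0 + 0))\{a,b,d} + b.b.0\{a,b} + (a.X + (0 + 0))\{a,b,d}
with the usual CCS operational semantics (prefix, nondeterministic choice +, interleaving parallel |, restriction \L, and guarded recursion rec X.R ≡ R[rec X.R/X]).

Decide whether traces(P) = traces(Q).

LTS(P): 3 reachable states
  p0 = rec X. (a.X + (0 + 0))\{a,b,d} + b.b.0\{a,b} | -b-> p1
  p1 = b.0\{a,b} | -b-> p2
  p2 = 0\{a,b} | stopped
LTS(Q): 3 reachable states
  q0 = rec X. (a.X + (0 + 0))\{a,b,d} + b.b.0\{a,b} + (a.X + (0 + 0))\{a,b,d} | -b-> q1
  q1 = b.0\{a,b} | -b-> q2
  q2 = 0\{a,b} | stopped
Coarsest stable partition (strong bisimilarity classes):
  B0 = {p0, q0}
  B1 = {p1, q1}
  B2 = {p2, q2}
p0 ∈ B0, q0 ∈ B0 → same block
Bisimilar ⇒ trace-equivalent.

trace-equivalent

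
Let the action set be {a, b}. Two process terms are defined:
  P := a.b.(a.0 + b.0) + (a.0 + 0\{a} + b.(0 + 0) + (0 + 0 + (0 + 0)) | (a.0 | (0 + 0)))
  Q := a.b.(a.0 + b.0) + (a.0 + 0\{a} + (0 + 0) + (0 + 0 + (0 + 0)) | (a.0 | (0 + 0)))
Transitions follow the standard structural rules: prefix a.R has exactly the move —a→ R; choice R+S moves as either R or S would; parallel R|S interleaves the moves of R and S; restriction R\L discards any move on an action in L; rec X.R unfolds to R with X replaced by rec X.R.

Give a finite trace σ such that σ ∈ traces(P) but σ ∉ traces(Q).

b

Reachable graph of P (6 states):
  p0 = a.b.(a.0 + b.0) + (a.0 + 0\{a} + b.(0 + 0) + (0 + 0 + (0 + 0)) | (a.0 | (0 + 0))) ⊢ ··a··> p1, ··a··> p2, ··a··> p3, ··b··> p4
  p1 = (0 + 0 + (0 + 0)) | (0 | (0 + 0)) ⊢ (no moves)
  p2 = 0 ⊢ (no moves)
  p3 = b.(a.0 + b.0) ⊢ ··b··> p5
  p4 = 0 + 0 ⊢ (no moves)
  p5 = a.0 + b.0 ⊢ ··a··> p2, ··b··> p2
Reachable graph of Q (5 states):
  q0 = a.b.(a.0 + b.0) + (a.0 + 0\{a} + (0 + 0) + (0 + 0 + (0 + 0)) | (a.0 | (0 + 0))) ⊢ ··a··> q1, ··a··> q2, ··a··> q3
  q1 = (0 + 0 + (0 + 0)) | (0 | (0 + 0)) ⊢ (no moves)
  q2 = 0 ⊢ (no moves)
  q3 = b.(a.0 + b.0) ⊢ ··b··> q4
  q4 = a.0 + b.0 ⊢ ··a··> q2, ··b··> q2
Executing b from P (initial set {p0}):
  step 1 (b): {p4}
  — P admits the full trace.
Executing b from Q (initial set {q0}):
  step 1 (b): ∅  — Q cannot continue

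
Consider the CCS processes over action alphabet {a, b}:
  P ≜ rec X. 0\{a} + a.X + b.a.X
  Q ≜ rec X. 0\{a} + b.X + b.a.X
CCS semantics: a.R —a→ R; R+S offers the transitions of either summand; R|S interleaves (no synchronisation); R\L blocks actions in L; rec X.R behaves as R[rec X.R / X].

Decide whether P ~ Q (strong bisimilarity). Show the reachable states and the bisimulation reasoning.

Reachable graph of P (2 states):
  m0 = rec X. 0\{a} + a.X + b.a.X :: —a→ m0, —b→ m1
  m1 = a.(rec X. 0\{a} + a.X + b.a.X) :: —a→ m0
Reachable graph of Q (2 states):
  n0 = rec X. 0\{a} + b.X + b.a.X :: —b→ n0, —b→ n1
  n1 = a.(rec X. 0\{a} + b.X + b.a.X) :: —a→ n0
Bisimilarity quotient blocks:
  B0 = {m0}
  B1 = {m1}
  B2 = {n0}
  B3 = {n1}
m0 ∈ B0, n0 ∈ B2 → different blocks

P ≁ Q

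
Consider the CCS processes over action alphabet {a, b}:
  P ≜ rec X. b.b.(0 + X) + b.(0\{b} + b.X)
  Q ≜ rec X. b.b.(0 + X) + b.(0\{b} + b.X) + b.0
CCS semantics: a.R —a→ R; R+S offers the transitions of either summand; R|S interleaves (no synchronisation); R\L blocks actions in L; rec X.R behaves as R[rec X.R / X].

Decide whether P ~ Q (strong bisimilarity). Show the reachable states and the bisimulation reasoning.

P's transition system — 4 states:
  u0 = rec X. b.b.(0 + X) + b.(0\{b} + b.X) :: --b--▸ u1, --b--▸ u2
  u1 = 0\{b} + b.(rec X. b.b.(0 + X) + b.(0\{b} + b.X)) :: --b--▸ u0
  u2 = b.(0 + (rec X. b.b.(0 + X) + b.(0\{b} + b.X))) :: --b--▸ u3
  u3 = 0 + (rec X. b.b.(0 + X) + b.(0\{b} + b.X)) :: --b--▸ u1, --b--▸ u2
Q's transition system — 5 states:
  v0 = rec X. b.b.(0 + X) + b.(0\{b} + b.X) + b.0 :: --b--▸ v1, --b--▸ v2, --b--▸ v3
  v1 = 0 :: ∅
  v2 = 0\{b} + b.(rec X. b.b.(0 + X) + b.(0\{b} + b.X) + b.0) :: --b--▸ v0
  v3 = b.(0 + (rec X. b.b.(0 + X) + b.(0\{b} + b.X) + b.0)) :: --b--▸ v4
  v4 = 0 + (rec X. b.b.(0 + X) + b.(0\{b} + b.X) + b.0) :: --b--▸ v1, --b--▸ v2, --b--▸ v3
Coarsest stable partition (strong bisimilarity classes):
  B0 = {u0, u1, u2, u3}
  B1 = {v0, v4}
  B2 = {v2, v3}
  B3 = {v1}
u0 ∈ B0, v0 ∈ B1 → different blocks

not bisimilar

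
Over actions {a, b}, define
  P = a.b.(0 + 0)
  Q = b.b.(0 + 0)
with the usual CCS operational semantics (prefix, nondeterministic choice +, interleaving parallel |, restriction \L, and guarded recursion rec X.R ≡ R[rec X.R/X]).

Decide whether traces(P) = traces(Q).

traces(P) ≠ traces(Q) — witness ⟨a⟩

P's transition system — 3 states:
  p0 = a.b.(0 + 0) → —a→ p1
  p1 = b.(0 + 0) → —b→ p2
  p2 = 0 + 0 → stopped
Q's transition system — 3 states:
  q0 = b.b.(0 + 0) → —b→ q1
  q1 = b.(0 + 0) → —b→ q2
  q2 = 0 + 0 → stopped
Executing a from P (initial set {p0}):
  after a @ step 1: {p1}
  — P admits the full trace.
Executing a from Q (initial set {q0}):
  after a @ step 1: ∅ (Q stuck)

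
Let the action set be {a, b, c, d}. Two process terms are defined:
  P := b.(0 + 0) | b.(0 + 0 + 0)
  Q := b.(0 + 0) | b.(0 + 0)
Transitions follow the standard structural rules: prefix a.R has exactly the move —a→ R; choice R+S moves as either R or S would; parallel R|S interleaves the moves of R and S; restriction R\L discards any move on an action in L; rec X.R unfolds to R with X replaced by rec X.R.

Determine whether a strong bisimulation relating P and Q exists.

P ~ Q

P's transition system — 4 states:
  u0 = b.(0 + 0) | b.(0 + 0 + 0) ⊢ --b--▸ u1, --b--▸ u2
  u1 = (0 + 0) | b.(0 + 0 + 0) ⊢ --b--▸ u3
  u2 = b.(0 + 0) | (0 + 0 + 0) ⊢ --b--▸ u3
  u3 = (0 + 0) | (0 + 0 + 0) ⊢ deadlocked
Q's transition system — 4 states:
  v0 = b.(0 + 0) | b.(0 + 0) ⊢ --b--▸ v1, --b--▸ v2
  v1 = (0 + 0) | b.(0 + 0) ⊢ --b--▸ v3
  v2 = b.(0 + 0) | (0 + 0) ⊢ --b--▸ v3
  v3 = (0 + 0) | (0 + 0) ⊢ deadlocked
Coarsest stable partition (strong bisimilarity classes):
  B0 = {u0, v0}
  B1 = {u1, u2, v1, v2}
  B2 = {u3, v3}
u0 ∈ B0, v0 ∈ B0 → same block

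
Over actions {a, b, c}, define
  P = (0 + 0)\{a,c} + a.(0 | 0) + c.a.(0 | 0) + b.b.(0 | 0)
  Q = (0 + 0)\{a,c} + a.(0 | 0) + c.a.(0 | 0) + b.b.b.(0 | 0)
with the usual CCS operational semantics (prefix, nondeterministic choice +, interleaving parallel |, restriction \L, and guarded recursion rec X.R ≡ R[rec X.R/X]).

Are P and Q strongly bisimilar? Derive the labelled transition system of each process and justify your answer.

LTS(P): 4 reachable states
  u0 = (0 + 0)\{a,c} + a.(0 | 0) + c.a.(0 | 0) + b.b.(0 | 0) ⊢ -a-> u1, -b-> u2, -c-> u3
  u1 = 0 | 0 ⊢ stopped
  u2 = b.(0 | 0) ⊢ -b-> u1
  u3 = a.(0 | 0) ⊢ -a-> u1
LTS(Q): 5 reachable states
  v0 = (0 + 0)\{a,c} + a.(0 | 0) + c.a.(0 | 0) + b.b.b.(0 | 0) ⊢ -a-> v1, -b-> v2, -c-> v3
  v1 = 0 | 0 ⊢ stopped
  v2 = b.b.(0 | 0) ⊢ -b-> v4
  v3 = a.(0 | 0) ⊢ -a-> v1
  v4 = b.(0 | 0) ⊢ -b-> v1
Bisimilarity quotient blocks:
  B0 = {u0}
  B1 = {u1, v1}
  B2 = {u2, v4}
  B3 = {u3, v3}
  B4 = {v0}
  B5 = {v2}
u0 ∈ B0, v0 ∈ B4 → different blocks

P ≁ Q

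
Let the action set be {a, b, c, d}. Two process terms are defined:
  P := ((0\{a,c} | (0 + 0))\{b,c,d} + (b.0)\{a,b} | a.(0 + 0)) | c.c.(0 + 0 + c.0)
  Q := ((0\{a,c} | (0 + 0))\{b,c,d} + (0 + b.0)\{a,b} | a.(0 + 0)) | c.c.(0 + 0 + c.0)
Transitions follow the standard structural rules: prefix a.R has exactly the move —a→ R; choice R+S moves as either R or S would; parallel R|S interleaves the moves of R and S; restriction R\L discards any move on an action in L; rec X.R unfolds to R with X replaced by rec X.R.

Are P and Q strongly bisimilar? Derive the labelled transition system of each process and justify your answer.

P ~ Q

Reachable graph of P (8 states):
  u0 = ((0\{a,c} | (0 + 0))\{b,c,d} + (b.0)\{a,b} | a.(0 + 0)) | c.c.(0 + 0 + c.0) ⊢ ··a··> u1, ··c··> u2
  u1 = (b.0)\{a,b} | (0 + 0) | c.c.(0 + 0 + c.0) ⊢ ··c··> u3
  u2 = ((0\{a,c} | (0 + 0))\{b,c,d} + (b.0)\{a,b} | a.(0 + 0)) | c.(0 + 0 + c.0) ⊢ ··a··> u3, ··c··> u4
  u3 = (b.0)\{a,b} | (0 + 0) | c.(0 + 0 + c.0) ⊢ ··c··> u5
  u4 = ((0\{a,c} | (0 + 0))\{b,c,d} + (b.0)\{a,b} | a.(0 + 0)) | (0 + 0 + c.0) ⊢ ··a··> u5, ··c··> u6
  u5 = (b.0)\{a,b} | (0 + 0) | (0 + 0 + c.0) ⊢ ··c··> u7
  u6 = ((0\{a,c} | (0 + 0))\{b,c,d} + (b.0)\{a,b} | a.(0 + 0)) | 0 ⊢ ··a··> u7
  u7 = (b.0)\{a,b} | (0 + 0) | 0 ⊢ ·
Reachable graph of Q (8 states):
  v0 = ((0\{a,c} | (0 + 0))\{b,c,d} + (0 + b.0)\{a,b} | a.(0 + 0)) | c.c.(0 + 0 + c.0) ⊢ ··a··> v1, ··c··> v2
  v1 = (0 + b.0)\{a,b} | (0 + 0) | c.c.(0 + 0 + c.0) ⊢ ··c··> v3
  v2 = ((0\{a,c} | (0 + 0))\{b,c,d} + (0 + b.0)\{a,b} | a.(0 + 0)) | c.(0 + 0 + c.0) ⊢ ··a··> v3, ··c··> v4
  v3 = (0 + b.0)\{a,b} | (0 + 0) | c.(0 + 0 + c.0) ⊢ ··c··> v5
  v4 = ((0\{a,c} | (0 + 0))\{b,c,d} + (0 + b.0)\{a,b} | a.(0 + 0)) | (0 + 0 + c.0) ⊢ ··a··> v5, ··c··> v6
  v5 = (0 + b.0)\{a,b} | (0 + 0) | (0 + 0 + c.0) ⊢ ··c··> v7
  v6 = ((0\{a,c} | (0 + 0))\{b,c,d} + (0 + b.0)\{a,b} | a.(0 + 0)) | 0 ⊢ ··a··> v7
  v7 = (0 + b.0)\{a,b} | (0 + 0) | 0 ⊢ ·
Bisimilarity quotient blocks:
  B0 = {u0, v0}
  B1 = {u2, v2}
  B2 = {u3, v3}
  B3 = {u5, v5}
  B4 = {u7, v7}
  B5 = {u4, v4}
  B6 = {u6, v6}
  B7 = {u1, v1}
u0 ∈ B0, v0 ∈ B0 → same block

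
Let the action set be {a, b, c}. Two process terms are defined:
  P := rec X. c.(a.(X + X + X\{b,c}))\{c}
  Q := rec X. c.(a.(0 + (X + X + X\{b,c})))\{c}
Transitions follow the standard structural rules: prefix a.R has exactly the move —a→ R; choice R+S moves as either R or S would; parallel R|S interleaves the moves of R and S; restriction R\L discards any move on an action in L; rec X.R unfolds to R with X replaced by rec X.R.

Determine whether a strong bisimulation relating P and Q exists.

bisimilar

P's transition system — 3 states:
  s0 = rec X. c.(a.(X + X + X\{b,c}))\{c} :: -c-> s1
  s1 = (a.((rec X. c.(a.(X + X + X\{b,c}))\{c}) + (rec X. c.(a.(X + X + X\{b,c}))\{c}) + (rec X. c.(a.(X + X + X\{b,c}))\{c})\{b,c}))\{c} :: -a-> s2
  s2 = ((rec X. c.(a.(X + X + X\{b,c}))\{c}) + (rec X. c.(a.(X + X + X\{b,c}))\{c}) + (rec X. c.(a.(X + X + X\{b,c}))\{c})\{b,c})\{c} :: ·
Q's transition system — 3 states:
  t0 = rec X. c.(a.(0 + (X + X + X\{b,c})))\{c} :: -c-> t1
  t1 = (a.(0 + ((rec X. c.(a.(0 + (X + X + X\{b,c})))\{c}) + (rec X. c.(a.(0 + (X + X + X\{b,c})))\{c}) + (rec X. c.(a.(0 + (X + X + X\{b,c})))\{c})\{b,c})))\{c} :: -a-> t2
  t2 = (0 + ((rec X. c.(a.(0 + (X + X + X\{b,c})))\{c}) + (rec X. c.(a.(0 + (X + X + X\{b,c})))\{c}) + (rec X. c.(a.(0 + (X + X + X\{b,c})))\{c})\{b,c}))\{c} :: ·
Partition-refinement fixed point:
  B0 = {s0, t0}
  B1 = {s1, t1}
  B2 = {s2, t2}
s0 ∈ B0, t0 ∈ B0 → same block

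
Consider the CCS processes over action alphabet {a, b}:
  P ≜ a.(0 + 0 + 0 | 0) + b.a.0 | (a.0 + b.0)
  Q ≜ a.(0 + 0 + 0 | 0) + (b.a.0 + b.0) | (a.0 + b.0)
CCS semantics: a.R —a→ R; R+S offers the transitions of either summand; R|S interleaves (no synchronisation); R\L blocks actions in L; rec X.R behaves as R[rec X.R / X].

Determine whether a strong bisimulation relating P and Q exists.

Reachable graph of P (7 states):
  s0 = a.(0 + 0 + 0 | 0) + b.a.0 | (a.0 + b.0) has moves --a--▸ s1, --a--▸ s2, --b--▸ s2, --b--▸ s3
  s1 = 0 + 0 + 0 | 0 has moves ·
  s2 = b.a.0 | 0 has moves --b--▸ s4
  s3 = a.0 | (a.0 + b.0) has moves --a--▸ s4, --a--▸ s5, --b--▸ s4
  s4 = a.0 | 0 has moves --a--▸ s6
  s5 = 0 | (a.0 + b.0) has moves --a--▸ s6, --b--▸ s6
  s6 = 0 | 0 has moves ·
Reachable graph of Q (7 states):
  t0 = a.(0 + 0 + 0 | 0) + (b.a.0 + b.0) | (a.0 + b.0) has moves --a--▸ t1, --a--▸ t2, --b--▸ t1, --b--▸ t3, --b--▸ t4
  t1 = (b.a.0 + b.0) | 0 has moves --b--▸ t5, --b--▸ t6
  t2 = 0 + 0 + 0 | 0 has moves ·
  t3 = 0 | (a.0 + b.0) has moves --a--▸ t5, --b--▸ t5
  t4 = a.0 | (a.0 + b.0) has moves --a--▸ t3, --a--▸ t6, --b--▸ t6
  t5 = 0 | 0 has moves ·
  t6 = a.0 | 0 has moves --a--▸ t5
Bisimilarity quotient blocks:
  B0 = {s0}
  B1 = {s2}
  B2 = {s4, t6}
  B3 = {s1, s6, t2, t5}
  B4 = {s3, t4}
  B5 = {s5, t3}
  B6 = {t0}
  B7 = {t1}
s0 ∈ B0, t0 ∈ B6 → different blocks

P ≁ Q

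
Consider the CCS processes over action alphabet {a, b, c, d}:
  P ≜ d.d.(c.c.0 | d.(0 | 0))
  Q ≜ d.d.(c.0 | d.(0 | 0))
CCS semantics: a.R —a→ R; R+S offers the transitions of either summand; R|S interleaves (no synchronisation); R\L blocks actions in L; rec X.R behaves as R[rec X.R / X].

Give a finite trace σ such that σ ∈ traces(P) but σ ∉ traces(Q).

Reachable graph of P (8 states):
  m0 = d.d.(c.c.0 | d.(0 | 0)) | —d→ m1
  m1 = d.(c.c.0 | d.(0 | 0)) | —d→ m2
  m2 = c.c.0 | d.(0 | 0) | —c→ m3, —d→ m4
  m3 = c.0 | d.(0 | 0) | —c→ m5, —d→ m6
  m4 = c.c.0 | (0 | 0) | —c→ m6
  m5 = 0 | d.(0 | 0) | —d→ m7
  m6 = c.0 | (0 | 0) | —c→ m7
  m7 = 0 | (0 | 0) | ∅
Reachable graph of Q (6 states):
  n0 = d.d.(c.0 | d.(0 | 0)) | —d→ n1
  n1 = d.(c.0 | d.(0 | 0)) | —d→ n2
  n2 = c.0 | d.(0 | 0) | —c→ n3, —d→ n4
  n3 = 0 | d.(0 | 0) | —d→ n5
  n4 = c.0 | (0 | 0) | —c→ n5
  n5 = 0 | (0 | 0) | ∅
Executing ddcc from P (initial set {m0}):
  step 1 (d): {m1}
  step 2 (d): {m2}
  step 3 (c): {m3}
  step 4 (c): {m5}
  — P admits the full trace.
Executing ddcc from Q (initial set {n0}):
  step 1 (d): {n1}
  step 2 (d): {n2}
  step 3 (c): {n3}
  step 4 (c): ∅ (Q stuck)

ddcc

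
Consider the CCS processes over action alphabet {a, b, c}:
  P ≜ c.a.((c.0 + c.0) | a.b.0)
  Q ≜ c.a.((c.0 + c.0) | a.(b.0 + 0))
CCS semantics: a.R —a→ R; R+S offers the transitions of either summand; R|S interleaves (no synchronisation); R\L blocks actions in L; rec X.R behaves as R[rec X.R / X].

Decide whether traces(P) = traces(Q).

P's transition system — 8 states:
  m0 = c.a.((c.0 + c.0) | a.b.0) → --c--▸ m1
  m1 = a.((c.0 + c.0) | a.b.0) → --a--▸ m2
  m2 = (c.0 + c.0) | a.b.0 → --a--▸ m3, --c--▸ m4
  m3 = (c.0 + c.0) | b.0 → --b--▸ m5, --c--▸ m6
  m4 = 0 | a.b.0 → --a--▸ m6
  m5 = (c.0 + c.0) | 0 → --c--▸ m7
  m6 = 0 | b.0 → --b--▸ m7
  m7 = 0 | 0 → ∅
Q's transition system — 8 states:
  n0 = c.a.((c.0 + c.0) | a.(b.0 + 0)) → --c--▸ n1
  n1 = a.((c.0 + c.0) | a.(b.0 + 0)) → --a--▸ n2
  n2 = (c.0 + c.0) | a.(b.0 + 0) → --a--▸ n3, --c--▸ n4
  n3 = (c.0 + c.0) | (b.0 + 0) → --b--▸ n5, --c--▸ n6
  n4 = 0 | a.(b.0 + 0) → --a--▸ n6
  n5 = (c.0 + c.0) | 0 → --c--▸ n7
  n6 = 0 | (b.0 + 0) → --b--▸ n7
  n7 = 0 | 0 → ∅
Bisimilarity quotient blocks:
  B0 = {m0, n0}
  B1 = {m1, n1}
  B2 = {m2, n2}
  B3 = {m3, n3}
  B4 = {m6, n6}
  B5 = {m7, n7}
  B6 = {m5, n5}
  B7 = {m4, n4}
m0 ∈ B0, n0 ∈ B0 → same block
Bisimilar ⇒ trace-equivalent.

trace-equivalent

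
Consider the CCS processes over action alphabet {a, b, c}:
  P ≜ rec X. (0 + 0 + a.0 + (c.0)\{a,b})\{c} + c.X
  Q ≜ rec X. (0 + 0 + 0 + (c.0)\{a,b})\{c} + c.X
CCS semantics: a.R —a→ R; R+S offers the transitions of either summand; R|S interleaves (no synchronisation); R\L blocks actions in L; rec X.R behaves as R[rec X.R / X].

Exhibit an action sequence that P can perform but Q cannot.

a

P's transition system — 2 states:
  p0 = rec X. (0 + 0 + a.0 + (c.0)\{a,b})\{c} + c.X → -a-> p1, -c-> p0
  p1 = 0\{c} → (no moves)
Q's transition system — 1 states:
  q0 = rec X. (0 + 0 + 0 + (c.0)\{a,b})\{c} + c.X → -c-> q0
Trace ⟨a⟩ through P, begin at {p0}:
  step 1 (a): {p1}
  ✓ P
Trace ⟨a⟩ through Q, begin at {q0}:
  step 1 (a): ∅  — Q cannot continue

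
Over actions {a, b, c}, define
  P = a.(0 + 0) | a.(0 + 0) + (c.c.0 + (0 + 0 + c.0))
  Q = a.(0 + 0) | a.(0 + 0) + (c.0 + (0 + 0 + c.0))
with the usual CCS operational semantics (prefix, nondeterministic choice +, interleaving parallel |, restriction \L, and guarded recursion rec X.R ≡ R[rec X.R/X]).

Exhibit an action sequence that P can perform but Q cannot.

LTS(P): 6 reachable states
  p0 = a.(0 + 0) | a.(0 + 0) + (c.c.0 + (0 + 0 + c.0)) → ··a··> p1, ··a··> p2, ··c··> p3, ··c··> p4
  p1 = (0 + 0) | a.(0 + 0) → ··a··> p5
  p2 = a.(0 + 0) | (0 + 0) → ··a··> p5
  p3 = 0 → ·
  p4 = c.0 → ··c··> p3
  p5 = (0 + 0) | (0 + 0) → ·
LTS(Q): 5 reachable states
  q0 = a.(0 + 0) | a.(0 + 0) + (c.0 + (0 + 0 + c.0)) → ··a··> q1, ··a··> q2, ··c··> q3
  q1 = (0 + 0) | a.(0 + 0) → ··a··> q4
  q2 = a.(0 + 0) | (0 + 0) → ··a··> q4
  q3 = 0 → ·
  q4 = (0 + 0) | (0 + 0) → ·
Run σ = ⟨cc⟩ on P: start {p0}
  after c @ step 1: {p3, p4}
  after c @ step 2: {p3}
  P completes σ.
Run σ = ⟨cc⟩ on Q: start {q0}
  after c @ step 1: {q3}
  after c @ step 2: no successor for Q

cc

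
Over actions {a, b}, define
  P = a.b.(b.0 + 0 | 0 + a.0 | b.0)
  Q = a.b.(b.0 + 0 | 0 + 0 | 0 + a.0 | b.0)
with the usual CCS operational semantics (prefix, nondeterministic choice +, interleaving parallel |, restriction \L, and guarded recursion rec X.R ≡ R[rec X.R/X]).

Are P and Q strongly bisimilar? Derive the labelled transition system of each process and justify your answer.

Reachable graph of P (7 states):
  m0 = a.b.(b.0 + 0 | 0 + a.0 | b.0) :: --a--▸ m1
  m1 = b.(b.0 + 0 | 0 + a.0 | b.0) :: --b--▸ m2
  m2 = b.0 + 0 | 0 + a.0 | b.0 :: --a--▸ m3, --b--▸ m4, --b--▸ m5
  m3 = 0 | b.0 :: --b--▸ m6
  m4 = 0 :: ∅
  m5 = a.0 | 0 :: --a--▸ m6
  m6 = 0 | 0 :: ∅
Reachable graph of Q (7 states):
  n0 = a.b.(b.0 + 0 | 0 + 0 | 0 + a.0 | b.0) :: --a--▸ n1
  n1 = b.(b.0 + 0 | 0 + 0 | 0 + a.0 | b.0) :: --b--▸ n2
  n2 = b.0 + 0 | 0 + 0 | 0 + a.0 | b.0 :: --a--▸ n3, --b--▸ n4, --b--▸ n5
  n3 = 0 | b.0 :: --b--▸ n6
  n4 = 0 :: ∅
  n5 = a.0 | 0 :: --a--▸ n6
  n6 = 0 | 0 :: ∅
Bisimilarity quotient blocks:
  B0 = {m0, n0}
  B1 = {m1, n1}
  B2 = {m2, n2}
  B3 = {m3, n3}
  B4 = {m4, m6, n4, n6}
  B5 = {m5, n5}
m0 ∈ B0, n0 ∈ B0 → same block

YES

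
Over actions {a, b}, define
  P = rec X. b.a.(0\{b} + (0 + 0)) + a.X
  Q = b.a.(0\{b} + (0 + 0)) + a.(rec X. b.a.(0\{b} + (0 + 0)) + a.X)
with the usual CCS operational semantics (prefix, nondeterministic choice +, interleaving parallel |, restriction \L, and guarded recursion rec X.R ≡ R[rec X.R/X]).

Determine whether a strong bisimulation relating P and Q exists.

P's transition system — 3 states:
  p0 = rec X. b.a.(0\{b} + (0 + 0)) + a.X ⊢ ··a··> p0, ··b··> p1
  p1 = a.(0\{b} + (0 + 0)) ⊢ ··a··> p2
  p2 = 0\{b} + (0 + 0) ⊢ ∅
Q's transition system — 4 states:
  q0 = b.a.(0\{b} + (0 + 0)) + a.(rec X. b.a.(0\{b} + (0 + 0)) + a.X) ⊢ ··a··> q1, ··b··> q2
  q1 = rec X. b.a.(0\{b} + (0 + 0)) + a.X ⊢ ··a··> q1, ··b··> q2
  q2 = a.(0\{b} + (0 + 0)) ⊢ ··a··> q3
  q3 = 0\{b} + (0 + 0) ⊢ ∅
Bisimilarity quotient blocks:
  B0 = {p0, q0, q1}
  B1 = {p1, q2}
  B2 = {p2, q3}
p0 ∈ B0, q0 ∈ B0 → same block

P ~ Q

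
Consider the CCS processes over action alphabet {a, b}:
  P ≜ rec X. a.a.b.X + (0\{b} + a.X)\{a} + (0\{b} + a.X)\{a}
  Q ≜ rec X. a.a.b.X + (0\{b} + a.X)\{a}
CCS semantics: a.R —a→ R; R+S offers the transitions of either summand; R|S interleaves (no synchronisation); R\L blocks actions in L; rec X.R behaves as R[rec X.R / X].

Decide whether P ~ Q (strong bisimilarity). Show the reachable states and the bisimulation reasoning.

LTS(P): 3 reachable states
  p0 = rec X. a.a.b.X + (0\{b} + a.X)\{a} + (0\{b} + a.X)\{a} → --a--▸ p1
  p1 = a.b.(rec X. a.a.b.X + (0\{b} + a.X)\{a} + (0\{b} + a.X)\{a}) → --a--▸ p2
  p2 = b.(rec X. a.a.b.X + (0\{b} + a.X)\{a} + (0\{b} + a.X)\{a}) → --b--▸ p0
LTS(Q): 3 reachable states
  q0 = rec X. a.a.b.X + (0\{b} + a.X)\{a} → --a--▸ q1
  q1 = a.b.(rec X. a.a.b.X + (0\{b} + a.X)\{a}) → --a--▸ q2
  q2 = b.(rec X. a.a.b.X + (0\{b} + a.X)\{a}) → --b--▸ q0
Bisimilarity quotient blocks:
  B0 = {p0, q0}
  B1 = {p1, q1}
  B2 = {p2, q2}
p0 ∈ B0, q0 ∈ B0 → same block

P ~ Q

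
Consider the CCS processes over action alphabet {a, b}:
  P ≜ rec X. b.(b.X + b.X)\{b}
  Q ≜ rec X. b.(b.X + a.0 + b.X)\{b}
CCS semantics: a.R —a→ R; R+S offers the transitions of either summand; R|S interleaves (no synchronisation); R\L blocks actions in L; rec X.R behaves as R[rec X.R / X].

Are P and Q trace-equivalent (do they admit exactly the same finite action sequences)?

LTS(P): 2 reachable states
  s0 = rec X. b.(b.X + b.X)\{b} has moves ··b··> s1
  s1 = (b.(rec X. b.(b.X + b.X)\{b}) + b.(rec X. b.(b.X + b.X)\{b}))\{b} has moves deadlocked
LTS(Q): 3 reachable states
  t0 = rec X. b.(b.X + a.0 + b.X)\{b} has moves ··b··> t1
  t1 = (b.(rec X. b.(b.X + a.0 + b.X)\{b}) + a.0 + b.(rec X. b.(b.X + a.0 + b.X)\{b}))\{b} has moves ··a··> t2
  t2 = 0\{b} has moves deadlocked
Run σ = ⟨ba⟩ on Q: start {t0}
  step 1 (b): {t1}
  step 2 (a): {t2}
  Q completes σ.
Run σ = ⟨ba⟩ on P: start {s0}
  step 1 (b): {s1}
  step 2 (a): ∅  — P cannot continue

traces(P) ≠ traces(Q) — witness ⟨ba⟩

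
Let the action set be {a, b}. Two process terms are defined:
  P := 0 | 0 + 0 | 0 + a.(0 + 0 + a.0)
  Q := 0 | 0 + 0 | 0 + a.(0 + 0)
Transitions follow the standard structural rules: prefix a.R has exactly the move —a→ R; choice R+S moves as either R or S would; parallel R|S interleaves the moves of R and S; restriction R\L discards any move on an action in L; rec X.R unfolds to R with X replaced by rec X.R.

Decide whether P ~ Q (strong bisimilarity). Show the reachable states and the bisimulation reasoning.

NO

LTS(P): 3 reachable states
  u0 = 0 | 0 + 0 | 0 + a.(0 + 0 + a.0) → --a--▸ u1
  u1 = 0 + 0 + a.0 → --a--▸ u2
  u2 = 0 → (no moves)
LTS(Q): 2 reachable states
  v0 = 0 | 0 + 0 | 0 + a.(0 + 0) → --a--▸ v1
  v1 = 0 + 0 → (no moves)
Partition-refinement fixed point:
  B0 = {u0}
  B1 = {u1, v0}
  B2 = {u2, v1}
u0 ∈ B0, v0 ∈ B1 → different blocks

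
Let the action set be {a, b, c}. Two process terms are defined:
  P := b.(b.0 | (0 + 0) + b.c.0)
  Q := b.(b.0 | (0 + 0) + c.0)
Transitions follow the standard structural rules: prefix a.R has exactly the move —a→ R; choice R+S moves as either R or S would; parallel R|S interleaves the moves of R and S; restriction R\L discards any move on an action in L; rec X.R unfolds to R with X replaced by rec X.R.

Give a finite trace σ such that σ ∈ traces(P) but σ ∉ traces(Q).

P's transition system — 5 states:
  m0 = b.(b.0 | (0 + 0) + b.c.0) :: --b--▸ m1
  m1 = b.0 | (0 + 0) + b.c.0 :: --b--▸ m2, --b--▸ m3
  m2 = 0 | (0 + 0) :: ∅
  m3 = c.0 :: --c--▸ m4
  m4 = 0 :: ∅
Q's transition system — 4 states:
  n0 = b.(b.0 | (0 + 0) + c.0) :: --b--▸ n1
  n1 = b.0 | (0 + 0) + c.0 :: --b--▸ n2, --c--▸ n3
  n2 = 0 | (0 + 0) :: ∅
  n3 = 0 :: ∅
Run σ = ⟨bbc⟩ on P: start {m0}
  after b @ step 1: {m1}
  after b @ step 2: {m2, m3}
  after c @ step 3: {m4}
  P completes σ.
Run σ = ⟨bbc⟩ on Q: start {n0}
  after b @ step 1: {n1}
  after b @ step 2: {n2}
  after c @ step 3: ∅  — Q cannot continue

bbc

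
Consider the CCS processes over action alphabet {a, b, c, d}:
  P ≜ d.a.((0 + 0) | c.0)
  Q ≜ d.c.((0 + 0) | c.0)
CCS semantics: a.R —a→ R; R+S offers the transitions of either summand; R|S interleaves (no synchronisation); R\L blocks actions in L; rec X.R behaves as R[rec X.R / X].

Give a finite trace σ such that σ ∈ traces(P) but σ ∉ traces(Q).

da

Reachable graph of P (4 states):
  m0 = d.a.((0 + 0) | c.0) | =d=> m1
  m1 = a.((0 + 0) | c.0) | =a=> m2
  m2 = (0 + 0) | c.0 | =c=> m3
  m3 = (0 + 0) | 0 | ·
Reachable graph of Q (4 states):
  n0 = d.c.((0 + 0) | c.0) | =d=> n1
  n1 = c.((0 + 0) | c.0) | =c=> n2
  n2 = (0 + 0) | c.0 | =c=> n3
  n3 = (0 + 0) | 0 | ·
Executing da from P (initial set {m0}):
  [1] d ⇒ {m1}
  [2] a ⇒ {m2}
  ✓ P
Executing da from Q (initial set {n0}):
  [1] d ⇒ {n1}
  [2] a ⇒ no successor for Q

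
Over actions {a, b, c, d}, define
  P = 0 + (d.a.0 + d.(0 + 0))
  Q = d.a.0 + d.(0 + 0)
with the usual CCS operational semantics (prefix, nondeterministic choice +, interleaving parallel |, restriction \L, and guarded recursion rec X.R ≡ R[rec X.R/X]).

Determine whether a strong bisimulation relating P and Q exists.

P's transition system — 4 states:
  p0 = 0 + (d.a.0 + d.(0 + 0)) | =d=> p1, =d=> p2
  p1 = 0 + 0 | deadlocked
  p2 = a.0 | =a=> p3
  p3 = 0 | deadlocked
Q's transition system — 4 states:
  q0 = d.a.0 + d.(0 + 0) | =d=> q1, =d=> q2
  q1 = 0 + 0 | deadlocked
  q2 = a.0 | =a=> q3
  q3 = 0 | deadlocked
Coarsest stable partition (strong bisimilarity classes):
  B0 = {p0, q0}
  B1 = {p2, q2}
  B2 = {p1, p3, q1, q3}
p0 ∈ B0, q0 ∈ B0 → same block

YES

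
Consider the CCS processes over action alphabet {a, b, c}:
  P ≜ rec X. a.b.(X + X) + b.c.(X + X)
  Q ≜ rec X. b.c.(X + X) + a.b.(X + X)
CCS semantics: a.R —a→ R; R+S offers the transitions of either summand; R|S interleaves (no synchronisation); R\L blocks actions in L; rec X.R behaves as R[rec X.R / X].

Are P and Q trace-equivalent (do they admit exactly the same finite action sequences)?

LTS(P): 4 reachable states
  m0 = rec X. a.b.(X + X) + b.c.(X + X) → ··a··> m1, ··b··> m2
  m1 = b.((rec X. a.b.(X + X) + b.c.(X + X)) + (rec X. a.b.(X + X) + b.c.(X + X))) → ··b··> m3
  m2 = c.((rec X. a.b.(X + X) + b.c.(X + X)) + (rec X. a.b.(X + X) + b.c.(X + X))) → ··c··> m3
  m3 = (rec X. a.b.(X + X) + b.c.(X + X)) + (rec X. a.b.(X + X) + b.c.(X + X)) → ··a··> m1, ··b··> m2
LTS(Q): 4 reachable states
  n0 = rec X. b.c.(X + X) + a.b.(X + X) → ··a··> n1, ··b··> n2
  n1 = b.((rec X. b.c.(X + X) + a.b.(X + X)) + (rec X. b.c.(X + X) + a.b.(X + X))) → ··b··> n3
  n2 = c.((rec X. b.c.(X + X) + a.b.(X + X)) + (rec X. b.c.(X + X) + a.b.(X + X))) → ··c··> n3
  n3 = (rec X. b.c.(X + X) + a.b.(X + X)) + (rec X. b.c.(X + X) + a.b.(X + X)) → ··a··> n1, ··b··> n2
Bisimilarity quotient blocks:
  B0 = {m0, m3, n0, n3}
  B1 = {m2, n2}
  B2 = {m1, n1}
m0 ∈ B0, n0 ∈ B0 → same block
Bisimilar ⇒ trace-equivalent.

YES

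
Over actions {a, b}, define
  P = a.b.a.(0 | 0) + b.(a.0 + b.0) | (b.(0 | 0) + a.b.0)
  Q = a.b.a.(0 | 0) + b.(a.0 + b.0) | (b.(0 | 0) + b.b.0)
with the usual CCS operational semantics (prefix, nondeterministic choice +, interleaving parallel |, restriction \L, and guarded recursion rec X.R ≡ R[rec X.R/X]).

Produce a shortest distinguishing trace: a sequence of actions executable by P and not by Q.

abb

Reachable graph of P (14 states):
  m0 = a.b.a.(0 | 0) + b.(a.0 + b.0) | (b.(0 | 0) + a.b.0) ⊢ ··a··> m1, ··a··> m2, ··b··> m3, ··b··> m4
  m1 = b.(a.0 + b.0) | b.0 ⊢ ··b··> m5, ··b··> m6
  m2 = b.a.(0 | 0) ⊢ ··b··> m7
  m3 = (a.0 + b.0) | (b.(0 | 0) + a.b.0) ⊢ ··a··> m5, ··a··> m8, ··b··> m8, ··b··> m9
  m4 = b.(a.0 + b.0) | (0 | 0) ⊢ ··b··> m9
  m5 = (a.0 + b.0) | b.0 ⊢ ··a··> m10, ··b··> m10, ··b··> m11
  m6 = b.(a.0 + b.0) | 0 ⊢ ··b··> m11
  m7 = a.(0 | 0) ⊢ ··a··> m12
  m8 = 0 | (b.(0 | 0) + a.b.0) ⊢ ··a··> m10, ··b··> m13
  m9 = (a.0 + b.0) | (0 | 0) ⊢ ··a··> m13, ··b··> m13
  m10 = 0 | b.0 ⊢ ··b··> m12
  m11 = (a.0 + b.0) | 0 ⊢ ··a··> m12, ··b··> m12
  m12 = 0 | 0 ⊢ ∅
  m13 = 0 | (0 | 0) ⊢ ∅
Reachable graph of Q (14 states):
  n0 = a.b.a.(0 | 0) + b.(a.0 + b.0) | (b.(0 | 0) + b.b.0) ⊢ ··a··> n1, ··b··> n2, ··b··> n3, ··b··> n4
  n1 = b.a.(0 | 0) ⊢ ··b··> n5
  n2 = (a.0 + b.0) | (b.(0 | 0) + b.b.0) ⊢ ··a··> n6, ··b··> n6, ··b··> n7, ··b··> n8
  n3 = b.(a.0 + b.0) | (0 | 0) ⊢ ··b··> n7
  n4 = b.(a.0 + b.0) | b.0 ⊢ ··b··> n8, ··b··> n9
  n5 = a.(0 | 0) ⊢ ··a··> n10
  n6 = 0 | (b.(0 | 0) + b.b.0) ⊢ ··b··> n11, ··b··> n12
  n7 = (a.0 + b.0) | (0 | 0) ⊢ ··a··> n11, ··b··> n11
  n8 = (a.0 + b.0) | b.0 ⊢ ··a··> n12, ··b··> n12, ··b··> n13
  n9 = b.(a.0 + b.0) | 0 ⊢ ··b··> n13
  n10 = 0 | 0 ⊢ ∅
  n11 = 0 | (0 | 0) ⊢ ∅
  n12 = 0 | b.0 ⊢ ··b··> n10
  n13 = (a.0 + b.0) | 0 ⊢ ··a··> n10, ··b··> n10
Trace ⟨abb⟩ through P, begin at {m0}:
  [1] a ⇒ {m1, m2}
  [2] b ⇒ {m5, m6, m7}
  [3] b ⇒ {m10, m11}
  — P admits the full trace.
Trace ⟨abb⟩ through Q, begin at {n0}:
  [1] a ⇒ {n1}
  [2] b ⇒ {n5}
  [3] b ⇒ ∅  — Q cannot continue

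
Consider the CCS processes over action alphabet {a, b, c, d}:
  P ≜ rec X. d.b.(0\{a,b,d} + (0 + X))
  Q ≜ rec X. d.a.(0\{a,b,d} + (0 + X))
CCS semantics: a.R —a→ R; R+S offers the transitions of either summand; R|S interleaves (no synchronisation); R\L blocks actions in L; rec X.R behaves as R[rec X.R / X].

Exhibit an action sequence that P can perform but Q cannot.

Reachable graph of P (3 states):
  p0 = rec X. d.b.(0\{a,b,d} + (0 + X)) | -d-> p1
  p1 = b.(0\{a,b,d} + (0 + (rec X. d.b.(0\{a,b,d} + (0 + X))))) | -b-> p2
  p2 = 0\{a,b,d} + (0 + (rec X. d.b.(0\{a,b,d} + (0 + X)))) | -d-> p1
Reachable graph of Q (3 states):
  q0 = rec X. d.a.(0\{a,b,d} + (0 + X)) | -d-> q1
  q1 = a.(0\{a,b,d} + (0 + (rec X. d.a.(0\{a,b,d} + (0 + X))))) | -a-> q2
  q2 = 0\{a,b,d} + (0 + (rec X. d.a.(0\{a,b,d} + (0 + X)))) | -d-> q1
Executing db from P (initial set {p0}):
  after d @ step 1: {p1}
  after b @ step 2: {p2}
  — P admits the full trace.
Executing db from Q (initial set {q0}):
  after d @ step 1: {q1}
  after b @ step 2: ∅ (Q stuck)

db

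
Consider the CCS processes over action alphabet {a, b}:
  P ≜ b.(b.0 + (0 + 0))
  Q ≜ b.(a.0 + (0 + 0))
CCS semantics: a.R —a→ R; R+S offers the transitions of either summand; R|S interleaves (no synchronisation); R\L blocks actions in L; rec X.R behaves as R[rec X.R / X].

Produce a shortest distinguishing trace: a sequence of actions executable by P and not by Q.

Reachable graph of P (3 states):
  s0 = b.(b.0 + (0 + 0)) :: ··b··> s1
  s1 = b.0 + (0 + 0) :: ··b··> s2
  s2 = 0 :: deadlocked
Reachable graph of Q (3 states):
  t0 = b.(a.0 + (0 + 0)) :: ··b··> t1
  t1 = a.0 + (0 + 0) :: ··a··> t2
  t2 = 0 :: deadlocked
Executing bb from P (initial set {s0}):
  after b @ step 1: {s1}
  after b @ step 2: {s2}
  ✓ P
Executing bb from Q (initial set {t0}):
  after b @ step 1: {t1}
  after b @ step 2: ∅  — Q cannot continue

bb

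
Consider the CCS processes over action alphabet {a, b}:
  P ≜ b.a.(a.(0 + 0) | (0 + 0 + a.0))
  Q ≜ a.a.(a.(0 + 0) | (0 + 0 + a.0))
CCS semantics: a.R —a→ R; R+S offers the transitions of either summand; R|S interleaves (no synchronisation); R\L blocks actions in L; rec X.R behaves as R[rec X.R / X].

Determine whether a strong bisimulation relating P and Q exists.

not bisimilar

Reachable graph of P (6 states):
  p0 = b.a.(a.(0 + 0) | (0 + 0 + a.0)) | —b→ p1
  p1 = a.(a.(0 + 0) | (0 + 0 + a.0)) | —a→ p2
  p2 = a.(0 + 0) | (0 + 0 + a.0) | —a→ p3, —a→ p4
  p3 = (0 + 0) | (0 + 0 + a.0) | —a→ p5
  p4 = a.(0 + 0) | 0 | —a→ p5
  p5 = (0 + 0) | 0 | stopped
Reachable graph of Q (6 states):
  q0 = a.a.(a.(0 + 0) | (0 + 0 + a.0)) | —a→ q1
  q1 = a.(a.(0 + 0) | (0 + 0 + a.0)) | —a→ q2
  q2 = a.(0 + 0) | (0 + 0 + a.0) | —a→ q3, —a→ q4
  q3 = (0 + 0) | (0 + 0 + a.0) | —a→ q5
  q4 = a.(0 + 0) | 0 | —a→ q5
  q5 = (0 + 0) | 0 | stopped
Bisimilarity quotient blocks:
  B0 = {p0}
  B1 = {p1, q1}
  B2 = {p2, q2}
  B3 = {p3, p4, q3, q4}
  B4 = {p5, q5}
  B5 = {q0}
p0 ∈ B0, q0 ∈ B5 → different blocks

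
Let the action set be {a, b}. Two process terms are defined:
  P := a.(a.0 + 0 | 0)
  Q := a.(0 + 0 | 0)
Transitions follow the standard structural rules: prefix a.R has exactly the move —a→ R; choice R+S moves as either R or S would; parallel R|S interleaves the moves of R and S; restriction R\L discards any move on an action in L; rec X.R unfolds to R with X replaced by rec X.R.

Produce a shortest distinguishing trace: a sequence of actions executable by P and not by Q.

P's transition system — 3 states:
  u0 = a.(a.0 + 0 | 0) :: =a=> u1
  u1 = a.0 + 0 | 0 :: =a=> u2
  u2 = 0 :: deadlocked
Q's transition system — 2 states:
  v0 = a.(0 + 0 | 0) :: =a=> v1
  v1 = 0 + 0 | 0 :: deadlocked
Executing aa from P (initial set {u0}):
  after a @ step 1: {u1}
  after a @ step 2: {u2}
  — P admits the full trace.
Executing aa from Q (initial set {v0}):
  after a @ step 1: {v1}
  after a @ step 2: ∅  — Q cannot continue

aa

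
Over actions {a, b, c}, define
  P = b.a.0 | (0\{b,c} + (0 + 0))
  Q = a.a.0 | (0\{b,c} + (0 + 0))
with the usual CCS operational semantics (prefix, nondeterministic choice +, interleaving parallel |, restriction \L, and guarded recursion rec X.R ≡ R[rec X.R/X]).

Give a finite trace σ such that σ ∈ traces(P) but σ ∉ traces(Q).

b

LTS(P): 3 reachable states
  s0 = b.a.0 | (0\{b,c} + (0 + 0)) → ··b··> s1
  s1 = a.0 | (0\{b,c} + (0 + 0)) → ··a··> s2
  s2 = 0 | (0\{b,c} + (0 + 0)) → stopped
LTS(Q): 3 reachable states
  t0 = a.a.0 | (0\{b,c} + (0 + 0)) → ··a··> t1
  t1 = a.0 | (0\{b,c} + (0 + 0)) → ··a··> t2
  t2 = 0 | (0\{b,c} + (0 + 0)) → stopped
Run σ = ⟨b⟩ on P: start {s0}
  [1] b ⇒ {s1}
  P completes σ.
Run σ = ⟨b⟩ on Q: start {t0}
  [1] b ⇒ ∅  — Q cannot continue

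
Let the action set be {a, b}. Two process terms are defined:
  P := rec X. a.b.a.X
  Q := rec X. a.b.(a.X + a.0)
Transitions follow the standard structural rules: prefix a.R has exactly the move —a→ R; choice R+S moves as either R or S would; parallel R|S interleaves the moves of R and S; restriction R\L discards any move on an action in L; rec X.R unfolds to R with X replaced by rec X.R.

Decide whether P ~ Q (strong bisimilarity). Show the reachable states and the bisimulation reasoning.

P's transition system — 3 states:
  p0 = rec X. a.b.a.X has moves =a=> p1
  p1 = b.a.(rec X. a.b.a.X) has moves =b=> p2
  p2 = a.(rec X. a.b.a.X) has moves =a=> p0
Q's transition system — 4 states:
  q0 = rec X. a.b.(a.X + a.0) has moves =a=> q1
  q1 = b.(a.(rec X. a.b.(a.X + a.0)) + a.0) has moves =b=> q2
  q2 = a.(rec X. a.b.(a.X + a.0)) + a.0 has moves =a=> q0, =a=> q3
  q3 = 0 has moves ∅
Partition-refinement fixed point:
  B0 = {p0}
  B1 = {p1}
  B2 = {p2}
  B3 = {q0}
  B4 = {q1}
  B5 = {q2}
  B6 = {q3}
p0 ∈ B0, q0 ∈ B3 → different blocks

NO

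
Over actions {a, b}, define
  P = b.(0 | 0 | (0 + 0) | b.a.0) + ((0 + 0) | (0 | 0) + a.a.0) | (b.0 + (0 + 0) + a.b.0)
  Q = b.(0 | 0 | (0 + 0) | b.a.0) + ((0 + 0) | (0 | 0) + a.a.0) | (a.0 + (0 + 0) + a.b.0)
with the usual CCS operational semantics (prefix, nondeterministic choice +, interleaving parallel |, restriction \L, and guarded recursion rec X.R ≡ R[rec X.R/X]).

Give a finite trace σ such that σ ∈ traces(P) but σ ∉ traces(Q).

P's transition system — 12 states:
  u0 = b.(0 | 0 | (0 + 0) | b.a.0) + ((0 + 0) | (0 | 0) + a.a.0) | (b.0 + (0 + 0) + a.b.0) has moves --a--▸ u1, --a--▸ u2, --b--▸ u3, --b--▸ u4
  u1 = ((0 + 0) | (0 | 0) + a.a.0) | b.0 has moves --a--▸ u5, --b--▸ u3
  u2 = a.0 | (b.0 + (0 + 0) + a.b.0) has moves --a--▸ u5, --a--▸ u6, --b--▸ u7
  u3 = ((0 + 0) | (0 | 0) + a.a.0) | 0 has moves --a--▸ u7
  u4 = 0 | 0 | (0 + 0) | b.a.0 has moves --b--▸ u8
  u5 = a.0 | b.0 has moves --a--▸ u9, --b--▸ u7
  u6 = 0 | (b.0 + (0 + 0) + a.b.0) has moves --a--▸ u9, --b--▸ u10
  u7 = a.0 | 0 has moves --a--▸ u10
  u8 = 0 | 0 | (0 + 0) | a.0 has moves --a--▸ u11
  u9 = 0 | b.0 has moves --b--▸ u10
  u10 = 0 | 0 has moves deadlocked
  u11 = 0 | 0 | (0 + 0) | 0 has moves deadlocked
Q's transition system — 12 states:
  v0 = b.(0 | 0 | (0 + 0) | b.a.0) + ((0 + 0) | (0 | 0) + a.a.0) | (a.0 + (0 + 0) + a.b.0) has moves --a--▸ v1, --a--▸ v2, --a--▸ v3, --b--▸ v4
  v1 = ((0 + 0) | (0 | 0) + a.a.0) | 0 has moves --a--▸ v5
  v2 = ((0 + 0) | (0 | 0) + a.a.0) | b.0 has moves --a--▸ v6, --b--▸ v1
  v3 = a.0 | (a.0 + (0 + 0) + a.b.0) has moves --a--▸ v5, --a--▸ v6, --a--▸ v7
  v4 = 0 | 0 | (0 + 0) | b.a.0 has moves --b--▸ v8
  v5 = a.0 | 0 has moves --a--▸ v9
  v6 = a.0 | b.0 has moves --a--▸ v10, --b--▸ v5
  v7 = 0 | (a.0 + (0 + 0) + a.b.0) has moves --a--▸ v10, --a--▸ v9
  v8 = 0 | 0 | (0 + 0) | a.0 has moves --a--▸ v11
  v9 = 0 | 0 has moves deadlocked
  v10 = 0 | b.0 has moves --b--▸ v9
  v11 = 0 | 0 | (0 + 0) | 0 has moves deadlocked
Executing ba from P (initial set {u0}):
  step 1 (b): {u3, u4}
  step 2 (a): {u7}
  P completes σ.
Executing ba from Q (initial set {v0}):
  step 1 (b): {v4}
  step 2 (a): ∅ (Q stuck)

ba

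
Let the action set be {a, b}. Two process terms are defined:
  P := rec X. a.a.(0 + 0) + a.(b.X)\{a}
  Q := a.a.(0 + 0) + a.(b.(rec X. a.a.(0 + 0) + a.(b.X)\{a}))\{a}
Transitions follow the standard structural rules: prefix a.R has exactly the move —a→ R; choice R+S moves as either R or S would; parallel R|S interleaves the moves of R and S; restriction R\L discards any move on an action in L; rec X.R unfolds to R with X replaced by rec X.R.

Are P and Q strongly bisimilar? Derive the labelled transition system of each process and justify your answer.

P's transition system — 5 states:
  m0 = rec X. a.a.(0 + 0) + a.(b.X)\{a} ⊢ ··a··> m1, ··a··> m2
  m1 = (b.(rec X. a.a.(0 + 0) + a.(b.X)\{a}))\{a} ⊢ ··b··> m3
  m2 = a.(0 + 0) ⊢ ··a··> m4
  m3 = (rec X. a.a.(0 + 0) + a.(b.X)\{a})\{a} ⊢ (no moves)
  m4 = 0 + 0 ⊢ (no moves)
Q's transition system — 5 states:
  n0 = a.a.(0 + 0) + a.(b.(rec X. a.a.(0 + 0) + a.(b.X)\{a}))\{a} ⊢ ··a··> n1, ··a··> n2
  n1 = (b.(rec X. a.a.(0 + 0) + a.(b.X)\{a}))\{a} ⊢ ··b··> n3
  n2 = a.(0 + 0) ⊢ ··a··> n4
  n3 = (rec X. a.a.(0 + 0) + a.(b.X)\{a})\{a} ⊢ (no moves)
  n4 = 0 + 0 ⊢ (no moves)
Partition-refinement fixed point:
  B0 = {m0, n0}
  B1 = {m1, n1}
  B2 = {m3, m4, n3, n4}
  B3 = {m2, n2}
m0 ∈ B0, n0 ∈ B0 → same block

YES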